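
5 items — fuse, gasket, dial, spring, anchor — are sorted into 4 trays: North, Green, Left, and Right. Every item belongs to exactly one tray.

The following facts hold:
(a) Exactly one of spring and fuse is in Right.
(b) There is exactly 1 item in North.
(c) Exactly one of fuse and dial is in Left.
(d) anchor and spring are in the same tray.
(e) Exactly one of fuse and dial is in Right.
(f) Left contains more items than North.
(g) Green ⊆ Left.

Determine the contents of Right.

Right = {fuse}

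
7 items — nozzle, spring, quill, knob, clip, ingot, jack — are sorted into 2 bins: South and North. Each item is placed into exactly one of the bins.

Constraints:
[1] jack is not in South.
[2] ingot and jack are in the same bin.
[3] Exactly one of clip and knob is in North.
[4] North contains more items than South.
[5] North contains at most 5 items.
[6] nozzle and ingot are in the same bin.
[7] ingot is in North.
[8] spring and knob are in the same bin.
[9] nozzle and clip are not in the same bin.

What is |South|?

From (1): jack ∉ South.
From (7): ingot ∈ North.
(2): jack matches ingot: jack ∈ North.
(6): nozzle matches ingot: nozzle ∉ South.
(6): nozzle matches ingot: nozzle ∈ North.
(9): clip ∉ North.
Only one bin left: clip ∈ South.
(3) (exactly one): knob ∈ North.
(8): spring matches knob: spring ∉ South.
(8): spring matches knob: spring ∈ North.
(5): North already has 5, so the rest are out.
Only one bin left: quill ∈ South.

2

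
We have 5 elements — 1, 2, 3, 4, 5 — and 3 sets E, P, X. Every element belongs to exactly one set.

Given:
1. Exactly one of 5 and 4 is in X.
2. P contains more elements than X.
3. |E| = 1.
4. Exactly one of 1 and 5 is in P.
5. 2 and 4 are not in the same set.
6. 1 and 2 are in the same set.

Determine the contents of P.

P = {1, 2, 3}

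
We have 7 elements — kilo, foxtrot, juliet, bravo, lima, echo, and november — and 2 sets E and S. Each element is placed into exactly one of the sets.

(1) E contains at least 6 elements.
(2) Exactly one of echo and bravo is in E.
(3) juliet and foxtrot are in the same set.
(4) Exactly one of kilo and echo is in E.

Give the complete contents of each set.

E = {bravo, foxtrot, juliet, kilo, lima, november}; S = {echo}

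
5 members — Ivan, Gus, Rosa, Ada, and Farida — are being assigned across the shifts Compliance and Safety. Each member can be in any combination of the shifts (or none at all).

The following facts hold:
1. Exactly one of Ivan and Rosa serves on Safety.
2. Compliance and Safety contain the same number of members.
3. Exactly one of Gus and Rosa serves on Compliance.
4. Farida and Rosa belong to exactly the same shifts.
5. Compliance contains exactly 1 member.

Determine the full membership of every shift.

Compliance = {Gus}; Safety = {Ivan}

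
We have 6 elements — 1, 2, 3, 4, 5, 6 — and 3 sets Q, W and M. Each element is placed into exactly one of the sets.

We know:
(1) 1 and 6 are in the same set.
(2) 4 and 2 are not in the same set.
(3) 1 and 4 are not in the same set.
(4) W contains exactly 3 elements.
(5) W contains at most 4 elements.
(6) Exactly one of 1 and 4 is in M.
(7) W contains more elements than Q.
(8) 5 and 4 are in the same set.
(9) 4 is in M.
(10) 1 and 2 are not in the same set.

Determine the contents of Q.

Q = {2}

From (9): 4 ∈ M.
(2): 2 ∉ M.
(3): 1 ∉ M.
(8): 5 matches 4: 5 ∉ Q.
(8): 5 matches 4: 5 ∉ W.
(8): 5 matches 4: 5 ∈ M.
(1): 6 matches 1: 6 ∉ M.
Suppose 1 ∈ Q: no assignment then satisfies all the clues, so 1 ∉ Q.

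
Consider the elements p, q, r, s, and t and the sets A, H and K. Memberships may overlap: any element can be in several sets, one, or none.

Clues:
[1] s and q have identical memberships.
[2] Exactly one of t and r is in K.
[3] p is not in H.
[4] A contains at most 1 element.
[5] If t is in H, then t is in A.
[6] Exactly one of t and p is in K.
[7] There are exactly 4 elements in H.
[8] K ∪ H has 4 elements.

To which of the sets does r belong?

r: H

From (3): p ∉ H.
(7): only 4 candidates remain for H, so all are in.
(5): t ∈ A.
(4): A already has 1, so the rest are out.
Suppose r ∈ K: no assignment then satisfies all the clues, so r ∉ K.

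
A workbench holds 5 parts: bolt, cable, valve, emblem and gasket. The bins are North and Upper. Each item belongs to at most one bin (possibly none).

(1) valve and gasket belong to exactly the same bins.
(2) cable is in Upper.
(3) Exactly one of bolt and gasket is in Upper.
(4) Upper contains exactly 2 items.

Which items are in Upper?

Upper = {bolt, cable}

From (2): cable ∈ Upper.
Suppose bolt ∉ Upper: no assignment then satisfies all the clues, so bolt ∈ Upper.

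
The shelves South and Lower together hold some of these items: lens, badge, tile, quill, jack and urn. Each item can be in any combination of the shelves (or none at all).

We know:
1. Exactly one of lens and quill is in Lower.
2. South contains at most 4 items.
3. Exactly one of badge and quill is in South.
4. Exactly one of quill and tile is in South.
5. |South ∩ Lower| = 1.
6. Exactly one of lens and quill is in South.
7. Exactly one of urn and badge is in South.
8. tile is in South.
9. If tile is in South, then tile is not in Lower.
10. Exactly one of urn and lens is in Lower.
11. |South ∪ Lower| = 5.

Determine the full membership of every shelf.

From (8): tile ∈ South.
(4) (exactly one): quill ∉ South.
(6) (exactly one): lens ∈ South.
(9): tile ∉ Lower.
(3) (exactly one): badge ∈ South.
(7) (exactly one): urn ∉ South.
Suppose lens ∈ Lower: no assignment then satisfies all the clues, so lens ∉ Lower.

South = {badge, lens, tile}; Lower = {badge, quill, urn}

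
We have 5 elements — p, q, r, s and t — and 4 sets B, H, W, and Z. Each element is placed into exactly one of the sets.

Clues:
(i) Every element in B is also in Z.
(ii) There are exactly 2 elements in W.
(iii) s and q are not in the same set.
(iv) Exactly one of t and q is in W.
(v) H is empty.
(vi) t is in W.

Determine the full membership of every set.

B = {}; H = {}; W = {s, t}; Z = {p, q, r}

From (vi): t ∈ W.
(iv) (exactly one): q ∉ W.
(v): H already has 0, so the rest are out.
Suppose p ∈ B: no assignment then satisfies all the clues, so p ∉ B.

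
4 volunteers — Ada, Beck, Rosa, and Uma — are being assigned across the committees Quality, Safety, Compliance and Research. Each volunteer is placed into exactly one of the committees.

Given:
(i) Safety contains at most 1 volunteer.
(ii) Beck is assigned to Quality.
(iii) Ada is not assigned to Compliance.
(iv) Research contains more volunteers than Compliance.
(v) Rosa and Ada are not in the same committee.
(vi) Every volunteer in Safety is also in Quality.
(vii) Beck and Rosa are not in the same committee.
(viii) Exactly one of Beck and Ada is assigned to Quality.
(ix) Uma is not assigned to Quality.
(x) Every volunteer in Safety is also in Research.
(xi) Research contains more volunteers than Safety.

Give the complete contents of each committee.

From (ii): Beck ∈ Quality.
From (iii): Ada ∉ Compliance.
From (ix): Uma ∉ Quality.
(vi) contrapositive: Uma ∉ Safety.
(vii): Rosa ∉ Quality.
(viii) (exactly one): Ada ∉ Quality.
(vi) contrapositive: Ada ∉ Safety.
(vi) contrapositive: Rosa ∉ Safety.
Only one committee left: Ada ∈ Research.
(v): Rosa ∉ Research.
Only one committee left: Rosa ∈ Compliance.
Suppose Uma ∈ Compliance: no assignment then satisfies all the clues, so Uma ∉ Compliance.

Quality = {Beck}; Safety = {}; Compliance = {Rosa}; Research = {Ada, Uma}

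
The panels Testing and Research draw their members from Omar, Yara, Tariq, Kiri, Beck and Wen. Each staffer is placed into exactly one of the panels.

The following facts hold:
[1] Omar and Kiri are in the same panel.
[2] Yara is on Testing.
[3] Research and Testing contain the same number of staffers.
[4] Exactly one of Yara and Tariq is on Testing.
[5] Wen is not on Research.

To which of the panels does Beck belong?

Beck: Testing

From (2): Yara ∈ Testing.
From (5): Wen ∉ Research.
(4) (exactly one): Tariq ∉ Testing.
Only one panel left: Tariq ∈ Research.
Only one panel left: Wen ∈ Testing.
Suppose Beck ∉ Testing: no assignment then satisfies all the clues, so Beck ∈ Testing.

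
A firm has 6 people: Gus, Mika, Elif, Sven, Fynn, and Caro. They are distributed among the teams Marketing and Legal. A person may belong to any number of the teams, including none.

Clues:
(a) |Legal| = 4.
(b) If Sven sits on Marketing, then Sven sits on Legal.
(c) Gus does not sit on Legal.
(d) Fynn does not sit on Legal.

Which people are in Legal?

From (c): Gus ∉ Legal.
From (d): Fynn ∉ Legal.
(a): only 4 candidates remain for Legal, so all are in.

Legal = {Caro, Elif, Mika, Sven}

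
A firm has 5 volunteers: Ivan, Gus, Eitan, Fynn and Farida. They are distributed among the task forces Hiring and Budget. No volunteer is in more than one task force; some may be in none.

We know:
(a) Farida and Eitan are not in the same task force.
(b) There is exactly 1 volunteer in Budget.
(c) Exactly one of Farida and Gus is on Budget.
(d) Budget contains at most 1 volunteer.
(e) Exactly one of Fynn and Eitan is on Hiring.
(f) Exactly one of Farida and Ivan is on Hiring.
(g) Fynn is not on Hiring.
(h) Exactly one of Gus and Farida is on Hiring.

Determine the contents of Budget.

Budget = {Farida}

From (g): Fynn ∉ Hiring.
(e) (exactly one): Eitan ∈ Hiring.
(a): Farida ∉ Hiring.
(f) (exactly one): Ivan ∈ Hiring.
(h) (exactly one): Gus ∈ Hiring.
(c) (exactly one): Farida ∈ Budget.
(d): Budget already has 1, so the rest are out.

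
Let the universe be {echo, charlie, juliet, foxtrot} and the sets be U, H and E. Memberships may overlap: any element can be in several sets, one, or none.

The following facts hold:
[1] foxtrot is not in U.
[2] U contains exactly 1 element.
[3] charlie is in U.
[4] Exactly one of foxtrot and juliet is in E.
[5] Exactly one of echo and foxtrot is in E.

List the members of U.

From (1): foxtrot ∉ U.
From (3): charlie ∈ U.
(2): U already has 1, so the rest are out.

U = {charlie}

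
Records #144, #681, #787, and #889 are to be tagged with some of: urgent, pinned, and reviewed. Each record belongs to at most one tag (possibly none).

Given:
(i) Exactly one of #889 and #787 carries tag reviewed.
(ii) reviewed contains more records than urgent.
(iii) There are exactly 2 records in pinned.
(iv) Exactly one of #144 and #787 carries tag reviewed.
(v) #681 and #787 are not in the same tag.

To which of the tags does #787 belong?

#787: reviewed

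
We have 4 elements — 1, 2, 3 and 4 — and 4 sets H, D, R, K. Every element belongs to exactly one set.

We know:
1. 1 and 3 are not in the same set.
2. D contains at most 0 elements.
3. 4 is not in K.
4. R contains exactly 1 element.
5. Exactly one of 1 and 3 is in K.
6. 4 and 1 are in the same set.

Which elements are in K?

From (3): 4 ∉ K.
(2): D already has 0, so the rest are out.
(6): 1 matches 4: 1 ∉ K.
(5) (exactly one): 3 ∈ K.
Suppose 2 ∈ K: no assignment then satisfies all the clues, so 2 ∉ K.

K = {3}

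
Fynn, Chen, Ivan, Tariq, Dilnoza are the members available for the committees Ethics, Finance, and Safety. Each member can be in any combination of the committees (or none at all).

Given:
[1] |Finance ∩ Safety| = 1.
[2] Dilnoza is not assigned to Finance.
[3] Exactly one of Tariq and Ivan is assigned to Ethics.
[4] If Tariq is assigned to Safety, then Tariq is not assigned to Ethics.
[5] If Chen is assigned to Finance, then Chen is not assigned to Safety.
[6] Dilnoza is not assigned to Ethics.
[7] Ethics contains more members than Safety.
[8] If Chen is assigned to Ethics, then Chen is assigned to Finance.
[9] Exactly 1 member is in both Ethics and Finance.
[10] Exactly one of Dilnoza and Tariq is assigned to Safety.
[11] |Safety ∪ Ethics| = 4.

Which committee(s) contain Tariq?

Tariq: Finance, Safety

From (2): Dilnoza ∉ Finance.
From (6): Dilnoza ∉ Ethics.
Suppose Tariq ∈ Ethics: no assignment then satisfies all the clues, so Tariq ∉ Ethics.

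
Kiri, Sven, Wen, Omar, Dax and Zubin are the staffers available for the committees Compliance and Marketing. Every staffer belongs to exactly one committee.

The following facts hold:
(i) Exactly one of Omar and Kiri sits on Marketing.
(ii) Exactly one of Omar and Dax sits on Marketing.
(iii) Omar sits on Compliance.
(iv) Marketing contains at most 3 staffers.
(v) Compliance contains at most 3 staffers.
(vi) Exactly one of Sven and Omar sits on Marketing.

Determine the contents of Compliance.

From (iii): Omar ∈ Compliance.
(i) (exactly one): Kiri ∈ Marketing.
(ii) (exactly one): Dax ∈ Marketing.
(vi) (exactly one): Sven ∈ Marketing.
(iv): Marketing already has 3, so the rest are out.
Only one committee left: Wen ∈ Compliance.
Only one committee left: Zubin ∈ Compliance.

Compliance = {Omar, Wen, Zubin}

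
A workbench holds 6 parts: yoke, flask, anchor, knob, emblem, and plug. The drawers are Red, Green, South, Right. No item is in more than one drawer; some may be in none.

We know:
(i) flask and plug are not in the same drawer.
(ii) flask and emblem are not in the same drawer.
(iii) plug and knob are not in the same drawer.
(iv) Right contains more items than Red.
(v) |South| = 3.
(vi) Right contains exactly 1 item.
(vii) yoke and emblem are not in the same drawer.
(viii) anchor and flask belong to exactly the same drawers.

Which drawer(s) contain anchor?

anchor: South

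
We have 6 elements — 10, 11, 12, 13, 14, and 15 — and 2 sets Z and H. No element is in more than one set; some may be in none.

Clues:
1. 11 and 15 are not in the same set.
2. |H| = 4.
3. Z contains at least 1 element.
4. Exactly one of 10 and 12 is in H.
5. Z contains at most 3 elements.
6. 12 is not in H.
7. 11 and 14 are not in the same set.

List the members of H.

H = {10, 13, 14, 15}

From (6): 12 ∉ H.
(4) (exactly one): 10 ∈ H.
Suppose 11 ∈ H: no assignment then satisfies all the clues, so 11 ∉ H.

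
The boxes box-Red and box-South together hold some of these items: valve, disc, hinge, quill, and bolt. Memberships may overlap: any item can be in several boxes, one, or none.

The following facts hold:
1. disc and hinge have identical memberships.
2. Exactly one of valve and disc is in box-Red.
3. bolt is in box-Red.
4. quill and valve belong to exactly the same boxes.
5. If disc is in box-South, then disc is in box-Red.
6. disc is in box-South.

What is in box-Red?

From (3): bolt ∈ box-Red.
From (6): disc ∈ box-South.
(1): hinge matches disc: hinge ∈ box-South.
(5): disc ∈ box-Red.
(1): hinge matches disc: hinge ∈ box-Red.
(2) (exactly one): valve ∉ box-Red.
(4): quill matches valve: quill ∉ box-Red.

box-Red = {bolt, disc, hinge}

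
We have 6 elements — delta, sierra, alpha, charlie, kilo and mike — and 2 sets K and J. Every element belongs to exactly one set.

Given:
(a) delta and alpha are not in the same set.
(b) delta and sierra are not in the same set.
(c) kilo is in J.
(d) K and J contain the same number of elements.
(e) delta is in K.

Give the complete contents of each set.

K = {charlie, delta, mike}; J = {alpha, kilo, sierra}

From (c): kilo ∈ J.
From (e): delta ∈ K.
(a): alpha ∉ K.
(b): sierra ∉ K.
Only one set left: sierra ∈ J.
Only one set left: alpha ∈ J.
Suppose charlie ∉ K: no assignment then satisfies all the clues, so charlie ∈ K.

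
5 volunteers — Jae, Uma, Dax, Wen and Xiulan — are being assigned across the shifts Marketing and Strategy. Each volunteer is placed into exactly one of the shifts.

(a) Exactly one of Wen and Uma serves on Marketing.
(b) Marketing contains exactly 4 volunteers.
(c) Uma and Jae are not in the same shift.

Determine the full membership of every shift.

Marketing = {Dax, Jae, Wen, Xiulan}; Strategy = {Uma}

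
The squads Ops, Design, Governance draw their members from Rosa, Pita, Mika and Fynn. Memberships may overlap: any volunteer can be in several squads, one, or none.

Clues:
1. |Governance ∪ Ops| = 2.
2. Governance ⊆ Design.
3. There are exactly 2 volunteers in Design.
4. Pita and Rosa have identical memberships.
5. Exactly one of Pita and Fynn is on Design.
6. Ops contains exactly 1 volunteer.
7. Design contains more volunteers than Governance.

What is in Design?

Design = {Fynn, Mika}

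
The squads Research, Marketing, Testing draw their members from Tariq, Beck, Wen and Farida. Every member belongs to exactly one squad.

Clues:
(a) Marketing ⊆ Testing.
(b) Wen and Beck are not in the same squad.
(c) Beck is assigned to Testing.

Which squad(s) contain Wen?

Wen: Research

From (c): Beck ∈ Testing.
(b): Wen ∉ Testing.
(a) contrapositive: Wen ∉ Marketing.
Only one squad left: Wen ∈ Research.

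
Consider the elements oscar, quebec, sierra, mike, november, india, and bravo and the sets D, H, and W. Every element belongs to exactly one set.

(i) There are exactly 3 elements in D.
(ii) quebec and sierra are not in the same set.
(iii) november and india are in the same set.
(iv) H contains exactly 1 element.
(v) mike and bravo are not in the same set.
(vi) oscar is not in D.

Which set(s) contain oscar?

From (vi): oscar ∉ D.
Suppose oscar ∈ H: no assignment then satisfies all the clues, so oscar ∉ H.

oscar: W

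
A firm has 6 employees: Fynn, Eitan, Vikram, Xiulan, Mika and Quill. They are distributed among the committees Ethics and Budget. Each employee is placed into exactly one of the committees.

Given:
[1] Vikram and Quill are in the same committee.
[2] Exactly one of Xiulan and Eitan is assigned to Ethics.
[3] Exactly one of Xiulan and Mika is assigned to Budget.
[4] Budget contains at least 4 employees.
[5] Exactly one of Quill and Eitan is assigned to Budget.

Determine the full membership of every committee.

Ethics = {Eitan, Mika}; Budget = {Fynn, Quill, Vikram, Xiulan}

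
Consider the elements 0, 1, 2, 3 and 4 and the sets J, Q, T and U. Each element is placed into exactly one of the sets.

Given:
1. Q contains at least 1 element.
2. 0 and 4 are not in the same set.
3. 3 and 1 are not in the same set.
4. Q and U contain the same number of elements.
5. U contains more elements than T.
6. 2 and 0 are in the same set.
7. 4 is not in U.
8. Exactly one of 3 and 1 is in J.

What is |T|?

0

From (7): 4 ∉ U.
Suppose 0 ∈ Q: no assignment then satisfies all the clues, so 0 ∉ Q.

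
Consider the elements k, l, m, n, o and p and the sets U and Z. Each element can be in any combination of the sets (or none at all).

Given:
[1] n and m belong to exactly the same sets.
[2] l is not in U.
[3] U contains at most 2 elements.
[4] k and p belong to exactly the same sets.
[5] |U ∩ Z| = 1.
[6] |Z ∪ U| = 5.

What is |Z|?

5

From (2): l ∉ U.
Suppose k ∈ U: no assignment then satisfies all the clues, so k ∉ U.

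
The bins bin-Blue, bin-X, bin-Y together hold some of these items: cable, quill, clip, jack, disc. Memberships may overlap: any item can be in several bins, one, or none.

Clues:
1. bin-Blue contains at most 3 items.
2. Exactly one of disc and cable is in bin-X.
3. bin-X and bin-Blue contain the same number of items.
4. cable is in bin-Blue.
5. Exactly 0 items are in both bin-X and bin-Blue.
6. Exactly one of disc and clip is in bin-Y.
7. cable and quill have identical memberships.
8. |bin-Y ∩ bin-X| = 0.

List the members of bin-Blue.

From (4): cable ∈ bin-Blue.
(7): quill matches cable: quill ∈ bin-Blue.
Suppose clip ∈ bin-Blue: no assignment then satisfies all the clues, so clip ∉ bin-Blue.

bin-Blue = {cable, quill}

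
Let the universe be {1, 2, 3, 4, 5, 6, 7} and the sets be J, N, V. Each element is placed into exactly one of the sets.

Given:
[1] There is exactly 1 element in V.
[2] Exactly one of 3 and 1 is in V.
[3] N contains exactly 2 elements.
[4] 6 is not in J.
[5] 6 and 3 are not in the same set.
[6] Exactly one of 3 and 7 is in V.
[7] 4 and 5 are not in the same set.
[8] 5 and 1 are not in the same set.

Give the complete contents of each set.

From (4): 6 ∉ J.
Suppose 1 ∉ J: no assignment then satisfies all the clues, so 1 ∈ J.

J = {1, 2, 4, 7}; N = {5, 6}; V = {3}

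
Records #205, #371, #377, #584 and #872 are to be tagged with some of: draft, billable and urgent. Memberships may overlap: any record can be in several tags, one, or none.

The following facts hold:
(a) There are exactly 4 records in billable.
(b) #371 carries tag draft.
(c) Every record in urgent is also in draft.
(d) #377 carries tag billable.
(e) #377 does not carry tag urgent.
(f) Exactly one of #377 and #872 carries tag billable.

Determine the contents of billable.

From (b): #371 ∈ draft.
From (d): #377 ∈ billable.
From (e): #377 ∉ urgent.
(f) (exactly one): #872 ∉ billable.
(a): only 4 candidates remain for billable, so all are in.

billable = {#205, #371, #377, #584}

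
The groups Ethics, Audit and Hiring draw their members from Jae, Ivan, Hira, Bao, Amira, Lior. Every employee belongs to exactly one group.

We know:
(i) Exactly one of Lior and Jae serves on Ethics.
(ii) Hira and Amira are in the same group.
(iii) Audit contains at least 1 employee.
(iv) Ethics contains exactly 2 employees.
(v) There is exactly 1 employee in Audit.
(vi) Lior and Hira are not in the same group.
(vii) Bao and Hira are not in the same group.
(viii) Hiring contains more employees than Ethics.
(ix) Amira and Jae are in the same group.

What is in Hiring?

Hiring = {Amira, Hira, Jae}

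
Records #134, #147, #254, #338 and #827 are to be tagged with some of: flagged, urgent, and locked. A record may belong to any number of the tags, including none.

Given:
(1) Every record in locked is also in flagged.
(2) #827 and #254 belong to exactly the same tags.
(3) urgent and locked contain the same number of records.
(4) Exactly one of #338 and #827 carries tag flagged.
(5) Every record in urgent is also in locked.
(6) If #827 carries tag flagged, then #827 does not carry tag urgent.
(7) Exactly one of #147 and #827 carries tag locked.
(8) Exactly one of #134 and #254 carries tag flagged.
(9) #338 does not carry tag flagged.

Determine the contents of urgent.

From (9): #338 ∉ flagged.
(1) contrapositive: #338 ∉ locked.
(4) (exactly one): #827 ∈ flagged.
(5) contrapositive: #338 ∉ urgent.
(6): #827 ∉ urgent.
(2): #254 matches #827: #254 ∈ flagged.
(2): #254 matches #827: #254 ∉ urgent.
(8) (exactly one): #134 ∉ flagged.
(1) contrapositive: #134 ∉ locked.
(5) contrapositive: #134 ∉ urgent.
Suppose #147 ∉ urgent: no assignment then satisfies all the clues, so #147 ∈ urgent.

urgent = {#147}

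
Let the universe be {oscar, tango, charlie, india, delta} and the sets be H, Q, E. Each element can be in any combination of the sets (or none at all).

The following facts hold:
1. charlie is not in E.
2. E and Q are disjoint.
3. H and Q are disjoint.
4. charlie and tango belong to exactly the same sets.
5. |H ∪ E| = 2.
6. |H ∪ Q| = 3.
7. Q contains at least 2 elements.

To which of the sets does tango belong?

tango: Q

From (1): charlie ∉ E.
(4): tango matches charlie: tango ∉ E.
Suppose tango ∈ H: no assignment then satisfies all the clues, so tango ∉ H.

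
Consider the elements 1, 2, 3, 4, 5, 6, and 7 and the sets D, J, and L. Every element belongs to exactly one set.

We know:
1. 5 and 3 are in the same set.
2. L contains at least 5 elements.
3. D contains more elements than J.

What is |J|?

0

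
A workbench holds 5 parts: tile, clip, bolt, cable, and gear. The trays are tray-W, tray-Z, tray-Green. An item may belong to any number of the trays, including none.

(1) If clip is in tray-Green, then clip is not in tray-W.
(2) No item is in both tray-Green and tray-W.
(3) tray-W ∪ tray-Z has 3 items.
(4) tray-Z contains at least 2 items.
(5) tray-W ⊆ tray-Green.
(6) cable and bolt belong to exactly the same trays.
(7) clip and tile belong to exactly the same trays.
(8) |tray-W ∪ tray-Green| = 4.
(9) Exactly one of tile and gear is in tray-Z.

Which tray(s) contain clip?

clip: tray-Green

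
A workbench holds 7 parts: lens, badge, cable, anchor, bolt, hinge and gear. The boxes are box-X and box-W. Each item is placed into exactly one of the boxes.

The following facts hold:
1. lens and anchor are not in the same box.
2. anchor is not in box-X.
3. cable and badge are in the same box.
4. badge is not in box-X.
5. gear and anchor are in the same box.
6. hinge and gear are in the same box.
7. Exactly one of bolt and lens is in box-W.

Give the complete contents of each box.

From (2): anchor ∉ box-X.
From (4): badge ∉ box-X.
(3): cable matches badge: cable ∉ box-X.
(5): gear matches anchor: gear ∉ box-X.
(6): hinge matches gear: hinge ∉ box-X.
Only one box left: badge ∈ box-W.
Only one box left: cable ∈ box-W.
Only one box left: anchor ∈ box-W.
Only one box left: hinge ∈ box-W.
Only one box left: gear ∈ box-W.
(1): lens ∉ box-W.
Only one box left: lens ∈ box-X.

box-X = {lens}; box-W = {anchor, badge, bolt, cable, gear, hinge}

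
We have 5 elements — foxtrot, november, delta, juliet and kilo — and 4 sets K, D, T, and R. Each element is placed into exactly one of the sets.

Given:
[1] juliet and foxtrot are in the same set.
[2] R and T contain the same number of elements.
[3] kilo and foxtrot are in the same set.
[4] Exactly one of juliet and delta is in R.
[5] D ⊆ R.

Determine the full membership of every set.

K = {foxtrot, juliet, kilo}; D = {}; T = {november}; R = {delta}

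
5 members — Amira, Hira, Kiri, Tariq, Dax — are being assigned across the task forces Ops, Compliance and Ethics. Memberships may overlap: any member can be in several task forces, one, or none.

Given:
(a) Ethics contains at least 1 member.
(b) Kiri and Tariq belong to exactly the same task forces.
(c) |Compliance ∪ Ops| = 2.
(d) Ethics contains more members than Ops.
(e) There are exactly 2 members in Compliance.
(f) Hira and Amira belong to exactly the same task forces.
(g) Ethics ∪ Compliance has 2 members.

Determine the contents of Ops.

Ops = {}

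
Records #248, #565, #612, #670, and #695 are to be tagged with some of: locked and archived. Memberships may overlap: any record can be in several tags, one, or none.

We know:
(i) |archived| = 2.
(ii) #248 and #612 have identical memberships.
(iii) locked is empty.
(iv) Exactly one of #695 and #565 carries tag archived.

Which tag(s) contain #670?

(iii): locked already has 0, so the rest are out.
Suppose #670 ∉ archived: no assignment then satisfies all the clues, so #670 ∈ archived.

#670: archived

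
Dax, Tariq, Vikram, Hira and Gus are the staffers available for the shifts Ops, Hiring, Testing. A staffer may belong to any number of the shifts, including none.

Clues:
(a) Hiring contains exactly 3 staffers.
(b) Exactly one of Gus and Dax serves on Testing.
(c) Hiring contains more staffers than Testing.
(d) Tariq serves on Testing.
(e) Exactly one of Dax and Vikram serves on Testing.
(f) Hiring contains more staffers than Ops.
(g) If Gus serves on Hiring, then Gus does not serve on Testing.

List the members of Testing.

Testing = {Dax, Tariq}

From (d): Tariq ∈ Testing.
Suppose Dax ∉ Testing: no assignment then satisfies all the clues, so Dax ∈ Testing.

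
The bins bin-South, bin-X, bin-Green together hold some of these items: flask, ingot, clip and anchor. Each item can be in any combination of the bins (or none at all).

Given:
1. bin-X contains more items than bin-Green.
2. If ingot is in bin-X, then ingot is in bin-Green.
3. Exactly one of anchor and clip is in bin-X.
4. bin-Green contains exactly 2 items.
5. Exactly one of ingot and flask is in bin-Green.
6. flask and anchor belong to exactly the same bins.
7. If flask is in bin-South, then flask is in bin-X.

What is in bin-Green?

bin-Green = {clip, ingot}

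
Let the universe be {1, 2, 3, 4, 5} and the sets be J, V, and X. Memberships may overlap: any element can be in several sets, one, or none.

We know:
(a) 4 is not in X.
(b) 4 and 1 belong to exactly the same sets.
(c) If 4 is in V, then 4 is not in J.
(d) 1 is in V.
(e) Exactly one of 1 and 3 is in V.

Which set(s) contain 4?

4: V

From (a): 4 ∉ X.
From (d): 1 ∈ V.
(b): 4 matches 1: 4 ∈ V.
(b): 1 matches 4: 1 ∉ X.
(c): 4 ∉ J.
(e) (exactly one): 3 ∉ V.
(b): 1 matches 4: 1 ∉ J.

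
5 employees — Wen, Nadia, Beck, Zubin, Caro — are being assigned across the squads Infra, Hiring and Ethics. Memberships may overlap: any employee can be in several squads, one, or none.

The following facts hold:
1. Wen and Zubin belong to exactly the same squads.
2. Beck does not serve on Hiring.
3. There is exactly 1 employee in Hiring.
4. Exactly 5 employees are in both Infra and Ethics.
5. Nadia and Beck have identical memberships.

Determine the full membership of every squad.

Infra = {Beck, Caro, Nadia, Wen, Zubin}; Hiring = {Caro}; Ethics = {Beck, Caro, Nadia, Wen, Zubin}

From (2): Beck ∉ Hiring.
(5): Nadia matches Beck: Nadia ∉ Hiring.
Suppose Wen ∉ Infra: no assignment then satisfies all the clues, so Wen ∈ Infra.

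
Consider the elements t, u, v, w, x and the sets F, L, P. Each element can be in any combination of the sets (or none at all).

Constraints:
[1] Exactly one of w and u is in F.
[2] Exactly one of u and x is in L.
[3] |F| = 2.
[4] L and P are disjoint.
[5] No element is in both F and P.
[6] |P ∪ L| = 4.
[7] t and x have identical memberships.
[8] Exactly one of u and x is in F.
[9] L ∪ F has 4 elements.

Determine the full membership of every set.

F = {u, v}; L = {t, v, x}; P = {w}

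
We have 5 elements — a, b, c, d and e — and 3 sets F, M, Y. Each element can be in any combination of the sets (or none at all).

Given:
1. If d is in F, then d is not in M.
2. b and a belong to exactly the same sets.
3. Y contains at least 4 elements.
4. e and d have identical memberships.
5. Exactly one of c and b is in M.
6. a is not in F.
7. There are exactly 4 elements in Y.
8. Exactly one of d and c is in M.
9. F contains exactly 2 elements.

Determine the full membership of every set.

F = {d, e}; M = {c}; Y = {a, b, d, e}

From (6): a ∉ F.
(2): b matches a: b ∉ F.
Suppose a ∈ M: no assignment then satisfies all the clues, so a ∉ M.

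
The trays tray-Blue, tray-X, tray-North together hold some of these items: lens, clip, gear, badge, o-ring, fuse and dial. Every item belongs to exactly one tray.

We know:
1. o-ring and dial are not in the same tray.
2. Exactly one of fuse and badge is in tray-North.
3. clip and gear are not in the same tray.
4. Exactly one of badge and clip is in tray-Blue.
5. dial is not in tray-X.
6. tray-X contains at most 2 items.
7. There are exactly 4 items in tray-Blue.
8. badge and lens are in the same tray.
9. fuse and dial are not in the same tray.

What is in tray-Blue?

From (5): dial ∉ tray-X.
Suppose lens ∉ tray-Blue: no assignment then satisfies all the clues, so lens ∈ tray-Blue.

tray-Blue = {badge, dial, gear, lens}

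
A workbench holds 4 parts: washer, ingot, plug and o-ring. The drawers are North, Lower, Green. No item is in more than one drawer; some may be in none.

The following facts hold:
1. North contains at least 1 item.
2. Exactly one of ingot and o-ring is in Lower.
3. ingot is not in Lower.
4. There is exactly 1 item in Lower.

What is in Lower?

From (3): ingot ∉ Lower.
(2) (exactly one): o-ring ∈ Lower.
(4): Lower already has 1, so the rest are out.

Lower = {o-ring}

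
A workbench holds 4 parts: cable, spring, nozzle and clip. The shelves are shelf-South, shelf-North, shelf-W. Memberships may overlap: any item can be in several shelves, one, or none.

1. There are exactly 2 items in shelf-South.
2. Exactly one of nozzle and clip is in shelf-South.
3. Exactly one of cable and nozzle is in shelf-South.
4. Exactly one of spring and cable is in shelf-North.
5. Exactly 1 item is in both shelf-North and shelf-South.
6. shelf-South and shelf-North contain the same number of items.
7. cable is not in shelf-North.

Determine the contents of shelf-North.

shelf-North = {clip, spring}

From (7): cable ∉ shelf-North.
(4) (exactly one): spring ∈ shelf-North.
Suppose nozzle ∈ shelf-North: no assignment then satisfies all the clues, so nozzle ∉ shelf-North.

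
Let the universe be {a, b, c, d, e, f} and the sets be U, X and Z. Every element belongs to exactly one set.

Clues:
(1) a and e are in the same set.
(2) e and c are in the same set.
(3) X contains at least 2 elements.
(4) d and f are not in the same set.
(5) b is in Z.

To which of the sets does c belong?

c: X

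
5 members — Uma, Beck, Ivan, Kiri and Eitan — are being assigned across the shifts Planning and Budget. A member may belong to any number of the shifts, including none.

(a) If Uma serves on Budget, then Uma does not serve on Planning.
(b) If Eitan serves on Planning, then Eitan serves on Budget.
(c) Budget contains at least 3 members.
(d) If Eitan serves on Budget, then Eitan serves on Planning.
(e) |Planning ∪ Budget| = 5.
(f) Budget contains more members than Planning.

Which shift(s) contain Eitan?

Eitan: Budget, Planning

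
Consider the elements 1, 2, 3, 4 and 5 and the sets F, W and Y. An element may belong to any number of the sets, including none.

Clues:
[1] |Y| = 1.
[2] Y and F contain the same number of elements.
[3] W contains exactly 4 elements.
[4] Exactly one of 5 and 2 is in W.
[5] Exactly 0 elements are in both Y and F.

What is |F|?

1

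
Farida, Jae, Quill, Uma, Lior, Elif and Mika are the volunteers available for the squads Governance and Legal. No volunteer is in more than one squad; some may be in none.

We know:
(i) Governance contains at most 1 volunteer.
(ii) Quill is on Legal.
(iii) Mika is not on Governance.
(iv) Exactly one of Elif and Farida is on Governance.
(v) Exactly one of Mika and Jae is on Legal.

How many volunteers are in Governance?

1

From (ii): Quill ∈ Legal.
From (iii): Mika ∉ Governance.
Suppose Jae ∈ Governance: no assignment then satisfies all the clues, so Jae ∉ Governance.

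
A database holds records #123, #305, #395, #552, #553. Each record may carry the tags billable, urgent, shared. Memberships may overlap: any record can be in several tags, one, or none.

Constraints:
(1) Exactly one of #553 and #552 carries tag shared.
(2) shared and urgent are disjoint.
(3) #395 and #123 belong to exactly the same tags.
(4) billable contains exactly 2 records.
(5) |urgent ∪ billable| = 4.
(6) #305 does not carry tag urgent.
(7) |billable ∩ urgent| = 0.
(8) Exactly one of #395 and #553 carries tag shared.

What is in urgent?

urgent = {#123, #395}

From (6): #305 ∉ urgent.
Suppose #123 ∉ urgent: no assignment then satisfies all the clues, so #123 ∈ urgent.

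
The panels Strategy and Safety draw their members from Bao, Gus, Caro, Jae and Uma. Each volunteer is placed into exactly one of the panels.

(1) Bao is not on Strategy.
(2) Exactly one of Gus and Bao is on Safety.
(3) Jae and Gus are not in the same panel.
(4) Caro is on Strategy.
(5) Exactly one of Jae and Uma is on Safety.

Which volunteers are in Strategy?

From (1): Bao ∉ Strategy.
From (4): Caro ∈ Strategy.
Only one panel left: Bao ∈ Safety.
(2) (exactly one): Gus ∉ Safety.
Only one panel left: Gus ∈ Strategy.
(3): Jae ∉ Strategy.
Only one panel left: Jae ∈ Safety.
(5) (exactly one): Uma ∉ Safety.
Only one panel left: Uma ∈ Strategy.

Strategy = {Caro, Gus, Uma}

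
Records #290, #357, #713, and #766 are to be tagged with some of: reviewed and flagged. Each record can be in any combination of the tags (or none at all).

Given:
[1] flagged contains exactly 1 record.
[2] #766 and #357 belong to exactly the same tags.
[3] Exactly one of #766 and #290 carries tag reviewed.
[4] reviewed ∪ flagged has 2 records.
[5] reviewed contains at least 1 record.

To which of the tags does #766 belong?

#766: none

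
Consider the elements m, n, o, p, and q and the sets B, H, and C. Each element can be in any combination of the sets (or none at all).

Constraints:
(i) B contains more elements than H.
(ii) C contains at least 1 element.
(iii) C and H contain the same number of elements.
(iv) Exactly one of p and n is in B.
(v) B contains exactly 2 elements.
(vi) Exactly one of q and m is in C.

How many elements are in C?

1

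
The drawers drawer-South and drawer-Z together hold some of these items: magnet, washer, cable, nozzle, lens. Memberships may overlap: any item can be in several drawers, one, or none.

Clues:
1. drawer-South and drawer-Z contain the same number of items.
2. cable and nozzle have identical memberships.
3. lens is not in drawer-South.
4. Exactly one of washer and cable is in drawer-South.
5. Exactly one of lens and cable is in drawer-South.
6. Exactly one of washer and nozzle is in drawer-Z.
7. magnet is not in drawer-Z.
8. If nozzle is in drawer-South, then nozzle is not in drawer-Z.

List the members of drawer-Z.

drawer-Z = {lens, washer}

From (3): lens ∉ drawer-South.
From (7): magnet ∉ drawer-Z.
(5) (exactly one): cable ∈ drawer-South.
(2): nozzle matches cable: nozzle ∈ drawer-South.
(4) (exactly one): washer ∉ drawer-South.
(8): nozzle ∉ drawer-Z.
(2): cable matches nozzle: cable ∉ drawer-Z.
(6) (exactly one): washer ∈ drawer-Z.
Suppose lens ∉ drawer-Z: no assignment then satisfies all the clues, so lens ∈ drawer-Z.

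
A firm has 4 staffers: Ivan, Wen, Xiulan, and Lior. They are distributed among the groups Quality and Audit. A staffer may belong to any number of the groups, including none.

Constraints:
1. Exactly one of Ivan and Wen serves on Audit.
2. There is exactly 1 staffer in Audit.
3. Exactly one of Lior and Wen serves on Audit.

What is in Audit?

Audit = {Wen}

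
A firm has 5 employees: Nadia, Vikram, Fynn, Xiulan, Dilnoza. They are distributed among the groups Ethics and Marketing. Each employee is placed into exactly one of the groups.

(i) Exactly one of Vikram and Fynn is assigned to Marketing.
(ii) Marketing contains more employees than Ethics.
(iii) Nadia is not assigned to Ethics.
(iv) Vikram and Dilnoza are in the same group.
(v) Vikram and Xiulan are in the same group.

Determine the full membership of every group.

Ethics = {Fynn}; Marketing = {Dilnoza, Nadia, Vikram, Xiulan}

From (iii): Nadia ∉ Ethics.
Only one group left: Nadia ∈ Marketing.
Suppose Vikram ∈ Ethics: no assignment then satisfies all the clues, so Vikram ∉ Ethics.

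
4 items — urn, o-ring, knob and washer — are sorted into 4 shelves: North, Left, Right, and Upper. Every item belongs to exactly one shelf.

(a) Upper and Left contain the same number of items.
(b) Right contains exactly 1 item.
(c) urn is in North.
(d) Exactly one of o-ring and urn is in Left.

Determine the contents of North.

North = {urn}

From (c): urn ∈ North.
(d) (exactly one): o-ring ∈ Left.
Suppose knob ∈ North: no assignment then satisfies all the clues, so knob ∉ North.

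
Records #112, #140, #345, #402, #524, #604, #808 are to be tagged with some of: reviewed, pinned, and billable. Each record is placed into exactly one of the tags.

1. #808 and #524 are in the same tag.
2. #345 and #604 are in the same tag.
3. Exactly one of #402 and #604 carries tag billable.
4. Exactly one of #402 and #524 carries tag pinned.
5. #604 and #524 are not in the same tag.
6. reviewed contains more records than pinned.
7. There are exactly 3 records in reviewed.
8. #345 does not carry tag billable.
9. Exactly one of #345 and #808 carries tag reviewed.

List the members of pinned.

pinned = {#524, #808}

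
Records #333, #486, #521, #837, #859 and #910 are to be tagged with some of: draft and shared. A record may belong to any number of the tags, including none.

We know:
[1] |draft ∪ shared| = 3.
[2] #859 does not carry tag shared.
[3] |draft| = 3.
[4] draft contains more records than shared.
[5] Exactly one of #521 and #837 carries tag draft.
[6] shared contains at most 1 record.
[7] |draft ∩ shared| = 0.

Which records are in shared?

From (2): #859 ∉ shared.
Suppose #333 ∈ shared: no assignment then satisfies all the clues, so #333 ∉ shared.

shared = {}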